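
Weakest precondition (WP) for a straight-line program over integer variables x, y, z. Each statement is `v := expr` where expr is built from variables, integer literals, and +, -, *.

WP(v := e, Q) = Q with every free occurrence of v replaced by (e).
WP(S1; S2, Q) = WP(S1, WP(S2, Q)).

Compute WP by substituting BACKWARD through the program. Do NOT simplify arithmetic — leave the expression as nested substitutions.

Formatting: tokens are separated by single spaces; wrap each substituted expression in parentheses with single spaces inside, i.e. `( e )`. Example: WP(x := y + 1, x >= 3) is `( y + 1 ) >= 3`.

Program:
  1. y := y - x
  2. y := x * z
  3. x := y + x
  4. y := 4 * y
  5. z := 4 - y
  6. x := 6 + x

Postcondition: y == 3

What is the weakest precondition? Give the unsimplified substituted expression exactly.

Answer: ( 4 * ( x * z ) ) == 3

Derivation:
post: y == 3
stmt 6: x := 6 + x  -- replace 0 occurrence(s) of x with (6 + x)
  => y == 3
stmt 5: z := 4 - y  -- replace 0 occurrence(s) of z with (4 - y)
  => y == 3
stmt 4: y := 4 * y  -- replace 1 occurrence(s) of y with (4 * y)
  => ( 4 * y ) == 3
stmt 3: x := y + x  -- replace 0 occurrence(s) of x with (y + x)
  => ( 4 * y ) == 3
stmt 2: y := x * z  -- replace 1 occurrence(s) of y with (x * z)
  => ( 4 * ( x * z ) ) == 3
stmt 1: y := y - x  -- replace 0 occurrence(s) of y with (y - x)
  => ( 4 * ( x * z ) ) == 3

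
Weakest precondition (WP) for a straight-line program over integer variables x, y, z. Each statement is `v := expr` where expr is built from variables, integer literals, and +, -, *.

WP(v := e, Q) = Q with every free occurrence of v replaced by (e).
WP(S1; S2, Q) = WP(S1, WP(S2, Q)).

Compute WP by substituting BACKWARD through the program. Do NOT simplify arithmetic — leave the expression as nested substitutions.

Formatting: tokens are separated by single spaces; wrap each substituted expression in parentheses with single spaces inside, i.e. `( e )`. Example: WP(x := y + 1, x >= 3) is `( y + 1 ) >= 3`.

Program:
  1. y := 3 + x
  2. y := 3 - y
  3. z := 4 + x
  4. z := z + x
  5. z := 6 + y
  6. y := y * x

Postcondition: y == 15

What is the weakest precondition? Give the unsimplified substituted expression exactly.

Answer: ( ( 3 - ( 3 + x ) ) * x ) == 15

Derivation:
post: y == 15
stmt 6: y := y * x  -- replace 1 occurrence(s) of y with (y * x)
  => ( y * x ) == 15
stmt 5: z := 6 + y  -- replace 0 occurrence(s) of z with (6 + y)
  => ( y * x ) == 15
stmt 4: z := z + x  -- replace 0 occurrence(s) of z with (z + x)
  => ( y * x ) == 15
stmt 3: z := 4 + x  -- replace 0 occurrence(s) of z with (4 + x)
  => ( y * x ) == 15
stmt 2: y := 3 - y  -- replace 1 occurrence(s) of y with (3 - y)
  => ( ( 3 - y ) * x ) == 15
stmt 1: y := 3 + x  -- replace 1 occurrence(s) of y with (3 + x)
  => ( ( 3 - ( 3 + x ) ) * x ) == 15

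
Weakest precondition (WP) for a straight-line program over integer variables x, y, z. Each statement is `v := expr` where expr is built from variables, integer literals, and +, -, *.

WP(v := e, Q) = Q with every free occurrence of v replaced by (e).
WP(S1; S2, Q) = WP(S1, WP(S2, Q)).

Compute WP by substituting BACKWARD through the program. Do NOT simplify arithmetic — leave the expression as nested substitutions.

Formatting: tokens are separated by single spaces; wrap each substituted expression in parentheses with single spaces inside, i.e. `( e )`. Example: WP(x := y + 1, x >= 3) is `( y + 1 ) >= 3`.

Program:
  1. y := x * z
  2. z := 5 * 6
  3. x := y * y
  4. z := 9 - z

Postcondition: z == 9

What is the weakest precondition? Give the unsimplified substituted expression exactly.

Answer: ( 9 - ( 5 * 6 ) ) == 9

Derivation:
post: z == 9
stmt 4: z := 9 - z  -- replace 1 occurrence(s) of z with (9 - z)
  => ( 9 - z ) == 9
stmt 3: x := y * y  -- replace 0 occurrence(s) of x with (y * y)
  => ( 9 - z ) == 9
stmt 2: z := 5 * 6  -- replace 1 occurrence(s) of z with (5 * 6)
  => ( 9 - ( 5 * 6 ) ) == 9
stmt 1: y := x * z  -- replace 0 occurrence(s) of y with (x * z)
  => ( 9 - ( 5 * 6 ) ) == 9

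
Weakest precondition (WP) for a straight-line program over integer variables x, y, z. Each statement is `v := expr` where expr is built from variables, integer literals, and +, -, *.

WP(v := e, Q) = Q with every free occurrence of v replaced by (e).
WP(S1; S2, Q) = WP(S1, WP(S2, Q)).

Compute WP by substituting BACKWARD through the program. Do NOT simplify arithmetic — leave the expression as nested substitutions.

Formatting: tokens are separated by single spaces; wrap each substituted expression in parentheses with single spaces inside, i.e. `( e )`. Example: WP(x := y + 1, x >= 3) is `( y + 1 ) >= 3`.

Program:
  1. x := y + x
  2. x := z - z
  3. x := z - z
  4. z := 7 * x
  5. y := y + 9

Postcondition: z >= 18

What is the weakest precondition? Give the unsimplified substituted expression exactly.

post: z >= 18
stmt 5: y := y + 9  -- replace 0 occurrence(s) of y with (y + 9)
  => z >= 18
stmt 4: z := 7 * x  -- replace 1 occurrence(s) of z with (7 * x)
  => ( 7 * x ) >= 18
stmt 3: x := z - z  -- replace 1 occurrence(s) of x with (z - z)
  => ( 7 * ( z - z ) ) >= 18
stmt 2: x := z - z  -- replace 0 occurrence(s) of x with (z - z)
  => ( 7 * ( z - z ) ) >= 18
stmt 1: x := y + x  -- replace 0 occurrence(s) of x with (y + x)
  => ( 7 * ( z - z ) ) >= 18

Answer: ( 7 * ( z - z ) ) >= 18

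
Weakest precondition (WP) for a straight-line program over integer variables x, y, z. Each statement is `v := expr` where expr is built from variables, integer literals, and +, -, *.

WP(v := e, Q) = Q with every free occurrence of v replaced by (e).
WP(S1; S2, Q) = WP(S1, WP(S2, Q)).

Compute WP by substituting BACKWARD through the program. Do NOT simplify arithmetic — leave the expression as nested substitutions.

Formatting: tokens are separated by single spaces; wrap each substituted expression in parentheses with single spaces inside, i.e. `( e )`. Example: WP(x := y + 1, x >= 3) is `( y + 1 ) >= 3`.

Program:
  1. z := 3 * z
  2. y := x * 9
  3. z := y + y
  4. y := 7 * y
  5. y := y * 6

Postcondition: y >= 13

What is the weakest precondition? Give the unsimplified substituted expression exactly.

Answer: ( ( 7 * ( x * 9 ) ) * 6 ) >= 13

Derivation:
post: y >= 13
stmt 5: y := y * 6  -- replace 1 occurrence(s) of y with (y * 6)
  => ( y * 6 ) >= 13
stmt 4: y := 7 * y  -- replace 1 occurrence(s) of y with (7 * y)
  => ( ( 7 * y ) * 6 ) >= 13
stmt 3: z := y + y  -- replace 0 occurrence(s) of z with (y + y)
  => ( ( 7 * y ) * 6 ) >= 13
stmt 2: y := x * 9  -- replace 1 occurrence(s) of y with (x * 9)
  => ( ( 7 * ( x * 9 ) ) * 6 ) >= 13
stmt 1: z := 3 * z  -- replace 0 occurrence(s) of z with (3 * z)
  => ( ( 7 * ( x * 9 ) ) * 6 ) >= 13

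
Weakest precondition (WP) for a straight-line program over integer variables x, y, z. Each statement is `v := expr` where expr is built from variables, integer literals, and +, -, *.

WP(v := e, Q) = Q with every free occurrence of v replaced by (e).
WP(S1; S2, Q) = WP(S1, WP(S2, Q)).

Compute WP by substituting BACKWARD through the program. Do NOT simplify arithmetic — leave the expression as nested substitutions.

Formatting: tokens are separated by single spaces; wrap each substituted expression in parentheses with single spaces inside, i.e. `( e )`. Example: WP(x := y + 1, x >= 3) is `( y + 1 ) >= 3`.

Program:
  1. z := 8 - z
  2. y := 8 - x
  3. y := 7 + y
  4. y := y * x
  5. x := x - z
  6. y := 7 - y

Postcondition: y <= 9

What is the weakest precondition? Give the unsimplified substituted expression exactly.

post: y <= 9
stmt 6: y := 7 - y  -- replace 1 occurrence(s) of y with (7 - y)
  => ( 7 - y ) <= 9
stmt 5: x := x - z  -- replace 0 occurrence(s) of x with (x - z)
  => ( 7 - y ) <= 9
stmt 4: y := y * x  -- replace 1 occurrence(s) of y with (y * x)
  => ( 7 - ( y * x ) ) <= 9
stmt 3: y := 7 + y  -- replace 1 occurrence(s) of y with (7 + y)
  => ( 7 - ( ( 7 + y ) * x ) ) <= 9
stmt 2: y := 8 - x  -- replace 1 occurrence(s) of y with (8 - x)
  => ( 7 - ( ( 7 + ( 8 - x ) ) * x ) ) <= 9
stmt 1: z := 8 - z  -- replace 0 occurrence(s) of z with (8 - z)
  => ( 7 - ( ( 7 + ( 8 - x ) ) * x ) ) <= 9

Answer: ( 7 - ( ( 7 + ( 8 - x ) ) * x ) ) <= 9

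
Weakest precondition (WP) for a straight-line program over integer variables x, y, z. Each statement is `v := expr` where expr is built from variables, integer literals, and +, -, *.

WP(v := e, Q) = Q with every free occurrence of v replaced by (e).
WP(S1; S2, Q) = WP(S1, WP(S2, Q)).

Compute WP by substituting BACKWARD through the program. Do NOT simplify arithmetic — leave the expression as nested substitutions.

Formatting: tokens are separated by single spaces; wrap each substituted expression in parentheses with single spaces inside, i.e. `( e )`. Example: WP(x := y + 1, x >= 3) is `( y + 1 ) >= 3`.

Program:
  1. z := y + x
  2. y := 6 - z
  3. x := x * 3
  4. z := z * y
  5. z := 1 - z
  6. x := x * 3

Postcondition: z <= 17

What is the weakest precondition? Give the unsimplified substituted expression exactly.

post: z <= 17
stmt 6: x := x * 3  -- replace 0 occurrence(s) of x with (x * 3)
  => z <= 17
stmt 5: z := 1 - z  -- replace 1 occurrence(s) of z with (1 - z)
  => ( 1 - z ) <= 17
stmt 4: z := z * y  -- replace 1 occurrence(s) of z with (z * y)
  => ( 1 - ( z * y ) ) <= 17
stmt 3: x := x * 3  -- replace 0 occurrence(s) of x with (x * 3)
  => ( 1 - ( z * y ) ) <= 17
stmt 2: y := 6 - z  -- replace 1 occurrence(s) of y with (6 - z)
  => ( 1 - ( z * ( 6 - z ) ) ) <= 17
stmt 1: z := y + x  -- replace 2 occurrence(s) of z with (y + x)
  => ( 1 - ( ( y + x ) * ( 6 - ( y + x ) ) ) ) <= 17

Answer: ( 1 - ( ( y + x ) * ( 6 - ( y + x ) ) ) ) <= 17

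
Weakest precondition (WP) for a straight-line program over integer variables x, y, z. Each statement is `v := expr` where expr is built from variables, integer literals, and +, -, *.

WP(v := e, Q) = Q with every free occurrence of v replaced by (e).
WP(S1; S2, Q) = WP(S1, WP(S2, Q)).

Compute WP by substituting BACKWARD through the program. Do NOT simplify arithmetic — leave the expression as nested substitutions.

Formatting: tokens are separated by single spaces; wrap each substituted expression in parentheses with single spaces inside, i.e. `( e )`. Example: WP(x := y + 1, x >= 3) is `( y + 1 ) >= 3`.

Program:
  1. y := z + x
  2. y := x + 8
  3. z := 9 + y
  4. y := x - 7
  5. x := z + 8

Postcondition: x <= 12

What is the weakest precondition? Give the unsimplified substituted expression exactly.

post: x <= 12
stmt 5: x := z + 8  -- replace 1 occurrence(s) of x with (z + 8)
  => ( z + 8 ) <= 12
stmt 4: y := x - 7  -- replace 0 occurrence(s) of y with (x - 7)
  => ( z + 8 ) <= 12
stmt 3: z := 9 + y  -- replace 1 occurrence(s) of z with (9 + y)
  => ( ( 9 + y ) + 8 ) <= 12
stmt 2: y := x + 8  -- replace 1 occurrence(s) of y with (x + 8)
  => ( ( 9 + ( x + 8 ) ) + 8 ) <= 12
stmt 1: y := z + x  -- replace 0 occurrence(s) of y with (z + x)
  => ( ( 9 + ( x + 8 ) ) + 8 ) <= 12

Answer: ( ( 9 + ( x + 8 ) ) + 8 ) <= 12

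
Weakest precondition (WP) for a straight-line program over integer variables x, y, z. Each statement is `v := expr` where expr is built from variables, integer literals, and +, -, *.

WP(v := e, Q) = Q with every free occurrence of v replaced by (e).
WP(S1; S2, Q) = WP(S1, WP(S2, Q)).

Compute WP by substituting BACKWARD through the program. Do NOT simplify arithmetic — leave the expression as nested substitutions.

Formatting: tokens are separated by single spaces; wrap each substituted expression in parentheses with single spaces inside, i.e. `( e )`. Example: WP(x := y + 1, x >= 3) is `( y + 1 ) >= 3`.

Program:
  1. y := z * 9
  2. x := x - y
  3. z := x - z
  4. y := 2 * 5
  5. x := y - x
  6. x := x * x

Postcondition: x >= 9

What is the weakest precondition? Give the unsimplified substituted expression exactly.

post: x >= 9
stmt 6: x := x * x  -- replace 1 occurrence(s) of x with (x * x)
  => ( x * x ) >= 9
stmt 5: x := y - x  -- replace 2 occurrence(s) of x with (y - x)
  => ( ( y - x ) * ( y - x ) ) >= 9
stmt 4: y := 2 * 5  -- replace 2 occurrence(s) of y with (2 * 5)
  => ( ( ( 2 * 5 ) - x ) * ( ( 2 * 5 ) - x ) ) >= 9
stmt 3: z := x - z  -- replace 0 occurrence(s) of z with (x - z)
  => ( ( ( 2 * 5 ) - x ) * ( ( 2 * 5 ) - x ) ) >= 9
stmt 2: x := x - y  -- replace 2 occurrence(s) of x with (x - y)
  => ( ( ( 2 * 5 ) - ( x - y ) ) * ( ( 2 * 5 ) - ( x - y ) ) ) >= 9
stmt 1: y := z * 9  -- replace 2 occurrence(s) of y with (z * 9)
  => ( ( ( 2 * 5 ) - ( x - ( z * 9 ) ) ) * ( ( 2 * 5 ) - ( x - ( z * 9 ) ) ) ) >= 9

Answer: ( ( ( 2 * 5 ) - ( x - ( z * 9 ) ) ) * ( ( 2 * 5 ) - ( x - ( z * 9 ) ) ) ) >= 9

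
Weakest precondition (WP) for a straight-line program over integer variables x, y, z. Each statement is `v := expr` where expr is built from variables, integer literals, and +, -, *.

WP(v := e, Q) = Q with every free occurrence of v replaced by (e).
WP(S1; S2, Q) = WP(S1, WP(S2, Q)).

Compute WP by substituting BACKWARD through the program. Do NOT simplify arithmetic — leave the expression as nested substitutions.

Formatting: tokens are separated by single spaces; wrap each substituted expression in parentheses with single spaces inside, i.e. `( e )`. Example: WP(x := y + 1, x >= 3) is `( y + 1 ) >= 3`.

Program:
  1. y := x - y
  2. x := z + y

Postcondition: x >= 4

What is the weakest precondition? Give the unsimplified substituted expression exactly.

post: x >= 4
stmt 2: x := z + y  -- replace 1 occurrence(s) of x with (z + y)
  => ( z + y ) >= 4
stmt 1: y := x - y  -- replace 1 occurrence(s) of y with (x - y)
  => ( z + ( x - y ) ) >= 4

Answer: ( z + ( x - y ) ) >= 4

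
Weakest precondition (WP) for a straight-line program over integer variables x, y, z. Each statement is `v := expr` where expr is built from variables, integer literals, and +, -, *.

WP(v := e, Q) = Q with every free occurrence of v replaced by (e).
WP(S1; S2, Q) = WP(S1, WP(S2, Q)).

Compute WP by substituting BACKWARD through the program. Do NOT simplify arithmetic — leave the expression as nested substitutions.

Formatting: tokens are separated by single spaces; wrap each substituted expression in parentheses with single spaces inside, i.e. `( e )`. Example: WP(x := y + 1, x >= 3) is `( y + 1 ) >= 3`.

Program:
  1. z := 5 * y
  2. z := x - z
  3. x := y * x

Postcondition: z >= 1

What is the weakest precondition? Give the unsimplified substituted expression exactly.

Answer: ( x - ( 5 * y ) ) >= 1

Derivation:
post: z >= 1
stmt 3: x := y * x  -- replace 0 occurrence(s) of x with (y * x)
  => z >= 1
stmt 2: z := x - z  -- replace 1 occurrence(s) of z with (x - z)
  => ( x - z ) >= 1
stmt 1: z := 5 * y  -- replace 1 occurrence(s) of z with (5 * y)
  => ( x - ( 5 * y ) ) >= 1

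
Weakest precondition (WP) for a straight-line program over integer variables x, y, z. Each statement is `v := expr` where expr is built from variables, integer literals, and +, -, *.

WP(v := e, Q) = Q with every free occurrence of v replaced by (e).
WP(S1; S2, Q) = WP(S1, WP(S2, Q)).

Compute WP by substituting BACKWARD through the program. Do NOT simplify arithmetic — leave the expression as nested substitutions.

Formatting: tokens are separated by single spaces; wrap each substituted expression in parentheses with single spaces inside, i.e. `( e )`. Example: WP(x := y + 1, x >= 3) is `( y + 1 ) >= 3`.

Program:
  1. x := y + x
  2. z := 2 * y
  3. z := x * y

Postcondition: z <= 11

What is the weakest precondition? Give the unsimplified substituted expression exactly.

Answer: ( ( y + x ) * y ) <= 11

Derivation:
post: z <= 11
stmt 3: z := x * y  -- replace 1 occurrence(s) of z with (x * y)
  => ( x * y ) <= 11
stmt 2: z := 2 * y  -- replace 0 occurrence(s) of z with (2 * y)
  => ( x * y ) <= 11
stmt 1: x := y + x  -- replace 1 occurrence(s) of x with (y + x)
  => ( ( y + x ) * y ) <= 11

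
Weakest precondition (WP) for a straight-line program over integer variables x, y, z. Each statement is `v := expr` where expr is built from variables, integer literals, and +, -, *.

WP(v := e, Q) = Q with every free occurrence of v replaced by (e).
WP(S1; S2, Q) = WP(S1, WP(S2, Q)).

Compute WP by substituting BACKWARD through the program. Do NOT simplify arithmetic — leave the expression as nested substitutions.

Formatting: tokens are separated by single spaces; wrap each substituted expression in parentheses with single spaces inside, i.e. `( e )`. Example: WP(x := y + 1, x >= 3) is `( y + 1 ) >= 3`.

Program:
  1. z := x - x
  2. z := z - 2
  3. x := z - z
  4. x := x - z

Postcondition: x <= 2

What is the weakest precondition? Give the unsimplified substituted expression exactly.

post: x <= 2
stmt 4: x := x - z  -- replace 1 occurrence(s) of x with (x - z)
  => ( x - z ) <= 2
stmt 3: x := z - z  -- replace 1 occurrence(s) of x with (z - z)
  => ( ( z - z ) - z ) <= 2
stmt 2: z := z - 2  -- replace 3 occurrence(s) of z with (z - 2)
  => ( ( ( z - 2 ) - ( z - 2 ) ) - ( z - 2 ) ) <= 2
stmt 1: z := x - x  -- replace 3 occurrence(s) of z with (x - x)
  => ( ( ( ( x - x ) - 2 ) - ( ( x - x ) - 2 ) ) - ( ( x - x ) - 2 ) ) <= 2

Answer: ( ( ( ( x - x ) - 2 ) - ( ( x - x ) - 2 ) ) - ( ( x - x ) - 2 ) ) <= 2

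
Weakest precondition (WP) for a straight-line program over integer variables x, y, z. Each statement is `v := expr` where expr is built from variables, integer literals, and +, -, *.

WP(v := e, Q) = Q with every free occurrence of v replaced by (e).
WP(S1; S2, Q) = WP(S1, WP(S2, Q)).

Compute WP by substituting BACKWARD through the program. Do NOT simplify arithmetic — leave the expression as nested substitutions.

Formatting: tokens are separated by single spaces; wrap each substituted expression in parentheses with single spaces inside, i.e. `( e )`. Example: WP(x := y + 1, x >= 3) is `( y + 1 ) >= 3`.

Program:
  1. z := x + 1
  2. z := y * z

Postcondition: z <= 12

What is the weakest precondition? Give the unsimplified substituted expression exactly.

post: z <= 12
stmt 2: z := y * z  -- replace 1 occurrence(s) of z with (y * z)
  => ( y * z ) <= 12
stmt 1: z := x + 1  -- replace 1 occurrence(s) of z with (x + 1)
  => ( y * ( x + 1 ) ) <= 12

Answer: ( y * ( x + 1 ) ) <= 12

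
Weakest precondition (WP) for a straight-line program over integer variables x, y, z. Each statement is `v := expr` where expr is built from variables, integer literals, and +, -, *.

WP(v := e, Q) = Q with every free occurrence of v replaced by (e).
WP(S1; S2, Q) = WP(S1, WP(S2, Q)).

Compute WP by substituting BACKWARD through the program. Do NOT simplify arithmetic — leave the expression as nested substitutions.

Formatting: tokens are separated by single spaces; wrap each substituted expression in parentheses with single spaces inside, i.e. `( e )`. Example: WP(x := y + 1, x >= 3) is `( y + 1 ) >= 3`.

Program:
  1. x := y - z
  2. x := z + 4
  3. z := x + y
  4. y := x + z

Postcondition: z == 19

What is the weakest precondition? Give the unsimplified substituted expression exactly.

Answer: ( ( z + 4 ) + y ) == 19

Derivation:
post: z == 19
stmt 4: y := x + z  -- replace 0 occurrence(s) of y with (x + z)
  => z == 19
stmt 3: z := x + y  -- replace 1 occurrence(s) of z with (x + y)
  => ( x + y ) == 19
stmt 2: x := z + 4  -- replace 1 occurrence(s) of x with (z + 4)
  => ( ( z + 4 ) + y ) == 19
stmt 1: x := y - z  -- replace 0 occurrence(s) of x with (y - z)
  => ( ( z + 4 ) + y ) == 19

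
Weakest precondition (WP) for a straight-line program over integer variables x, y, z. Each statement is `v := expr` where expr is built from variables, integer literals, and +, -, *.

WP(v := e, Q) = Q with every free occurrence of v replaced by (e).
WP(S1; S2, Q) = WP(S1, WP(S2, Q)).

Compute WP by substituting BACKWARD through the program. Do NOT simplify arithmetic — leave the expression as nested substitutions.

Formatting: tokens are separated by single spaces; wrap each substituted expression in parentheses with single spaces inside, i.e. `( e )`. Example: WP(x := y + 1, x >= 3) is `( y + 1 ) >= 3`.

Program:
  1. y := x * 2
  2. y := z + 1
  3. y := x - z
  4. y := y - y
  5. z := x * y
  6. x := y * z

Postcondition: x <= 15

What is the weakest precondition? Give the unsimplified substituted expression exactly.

post: x <= 15
stmt 6: x := y * z  -- replace 1 occurrence(s) of x with (y * z)
  => ( y * z ) <= 15
stmt 5: z := x * y  -- replace 1 occurrence(s) of z with (x * y)
  => ( y * ( x * y ) ) <= 15
stmt 4: y := y - y  -- replace 2 occurrence(s) of y with (y - y)
  => ( ( y - y ) * ( x * ( y - y ) ) ) <= 15
stmt 3: y := x - z  -- replace 4 occurrence(s) of y with (x - z)
  => ( ( ( x - z ) - ( x - z ) ) * ( x * ( ( x - z ) - ( x - z ) ) ) ) <= 15
stmt 2: y := z + 1  -- replace 0 occurrence(s) of y with (z + 1)
  => ( ( ( x - z ) - ( x - z ) ) * ( x * ( ( x - z ) - ( x - z ) ) ) ) <= 15
stmt 1: y := x * 2  -- replace 0 occurrence(s) of y with (x * 2)
  => ( ( ( x - z ) - ( x - z ) ) * ( x * ( ( x - z ) - ( x - z ) ) ) ) <= 15

Answer: ( ( ( x - z ) - ( x - z ) ) * ( x * ( ( x - z ) - ( x - z ) ) ) ) <= 15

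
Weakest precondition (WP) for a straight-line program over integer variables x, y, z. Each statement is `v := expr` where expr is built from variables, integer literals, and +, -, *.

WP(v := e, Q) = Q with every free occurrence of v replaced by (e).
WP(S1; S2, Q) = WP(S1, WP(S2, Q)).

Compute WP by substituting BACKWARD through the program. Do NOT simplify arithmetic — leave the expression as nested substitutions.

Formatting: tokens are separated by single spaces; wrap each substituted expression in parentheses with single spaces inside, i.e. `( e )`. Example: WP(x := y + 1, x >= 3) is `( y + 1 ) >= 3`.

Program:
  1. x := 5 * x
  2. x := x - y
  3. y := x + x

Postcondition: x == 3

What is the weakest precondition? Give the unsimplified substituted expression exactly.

post: x == 3
stmt 3: y := x + x  -- replace 0 occurrence(s) of y with (x + x)
  => x == 3
stmt 2: x := x - y  -- replace 1 occurrence(s) of x with (x - y)
  => ( x - y ) == 3
stmt 1: x := 5 * x  -- replace 1 occurrence(s) of x with (5 * x)
  => ( ( 5 * x ) - y ) == 3

Answer: ( ( 5 * x ) - y ) == 3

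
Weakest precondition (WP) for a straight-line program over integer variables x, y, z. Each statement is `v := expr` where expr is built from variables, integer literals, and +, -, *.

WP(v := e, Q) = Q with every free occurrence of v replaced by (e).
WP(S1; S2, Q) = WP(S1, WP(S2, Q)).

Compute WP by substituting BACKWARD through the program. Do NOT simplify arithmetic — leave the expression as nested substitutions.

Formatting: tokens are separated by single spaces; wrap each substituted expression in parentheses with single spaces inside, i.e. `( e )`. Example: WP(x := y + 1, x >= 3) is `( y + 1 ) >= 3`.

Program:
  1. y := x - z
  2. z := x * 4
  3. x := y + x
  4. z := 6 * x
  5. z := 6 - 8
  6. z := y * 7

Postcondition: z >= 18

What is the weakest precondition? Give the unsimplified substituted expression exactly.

post: z >= 18
stmt 6: z := y * 7  -- replace 1 occurrence(s) of z with (y * 7)
  => ( y * 7 ) >= 18
stmt 5: z := 6 - 8  -- replace 0 occurrence(s) of z with (6 - 8)
  => ( y * 7 ) >= 18
stmt 4: z := 6 * x  -- replace 0 occurrence(s) of z with (6 * x)
  => ( y * 7 ) >= 18
stmt 3: x := y + x  -- replace 0 occurrence(s) of x with (y + x)
  => ( y * 7 ) >= 18
stmt 2: z := x * 4  -- replace 0 occurrence(s) of z with (x * 4)
  => ( y * 7 ) >= 18
stmt 1: y := x - z  -- replace 1 occurrence(s) of y with (x - z)
  => ( ( x - z ) * 7 ) >= 18

Answer: ( ( x - z ) * 7 ) >= 18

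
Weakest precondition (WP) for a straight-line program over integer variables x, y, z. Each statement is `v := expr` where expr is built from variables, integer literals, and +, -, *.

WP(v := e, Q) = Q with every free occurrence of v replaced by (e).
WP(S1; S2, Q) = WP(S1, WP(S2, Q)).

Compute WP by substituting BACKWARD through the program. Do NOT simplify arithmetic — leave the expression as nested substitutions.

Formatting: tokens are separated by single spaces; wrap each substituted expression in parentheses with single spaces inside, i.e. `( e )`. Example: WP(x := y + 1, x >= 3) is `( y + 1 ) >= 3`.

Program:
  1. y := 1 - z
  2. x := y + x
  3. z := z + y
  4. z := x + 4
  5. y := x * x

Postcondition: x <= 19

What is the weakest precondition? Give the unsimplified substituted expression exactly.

post: x <= 19
stmt 5: y := x * x  -- replace 0 occurrence(s) of y with (x * x)
  => x <= 19
stmt 4: z := x + 4  -- replace 0 occurrence(s) of z with (x + 4)
  => x <= 19
stmt 3: z := z + y  -- replace 0 occurrence(s) of z with (z + y)
  => x <= 19
stmt 2: x := y + x  -- replace 1 occurrence(s) of x with (y + x)
  => ( y + x ) <= 19
stmt 1: y := 1 - z  -- replace 1 occurrence(s) of y with (1 - z)
  => ( ( 1 - z ) + x ) <= 19

Answer: ( ( 1 - z ) + x ) <= 19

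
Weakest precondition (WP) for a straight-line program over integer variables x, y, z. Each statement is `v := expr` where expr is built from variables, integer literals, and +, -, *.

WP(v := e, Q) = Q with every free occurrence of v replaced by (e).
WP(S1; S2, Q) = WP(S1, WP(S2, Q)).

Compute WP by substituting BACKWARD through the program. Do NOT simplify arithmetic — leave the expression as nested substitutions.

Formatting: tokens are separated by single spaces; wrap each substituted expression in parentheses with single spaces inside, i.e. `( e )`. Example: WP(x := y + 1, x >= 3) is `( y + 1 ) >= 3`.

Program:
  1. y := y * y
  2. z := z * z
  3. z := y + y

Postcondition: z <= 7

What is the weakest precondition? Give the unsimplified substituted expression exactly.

Answer: ( ( y * y ) + ( y * y ) ) <= 7

Derivation:
post: z <= 7
stmt 3: z := y + y  -- replace 1 occurrence(s) of z with (y + y)
  => ( y + y ) <= 7
stmt 2: z := z * z  -- replace 0 occurrence(s) of z with (z * z)
  => ( y + y ) <= 7
stmt 1: y := y * y  -- replace 2 occurrence(s) of y with (y * y)
  => ( ( y * y ) + ( y * y ) ) <= 7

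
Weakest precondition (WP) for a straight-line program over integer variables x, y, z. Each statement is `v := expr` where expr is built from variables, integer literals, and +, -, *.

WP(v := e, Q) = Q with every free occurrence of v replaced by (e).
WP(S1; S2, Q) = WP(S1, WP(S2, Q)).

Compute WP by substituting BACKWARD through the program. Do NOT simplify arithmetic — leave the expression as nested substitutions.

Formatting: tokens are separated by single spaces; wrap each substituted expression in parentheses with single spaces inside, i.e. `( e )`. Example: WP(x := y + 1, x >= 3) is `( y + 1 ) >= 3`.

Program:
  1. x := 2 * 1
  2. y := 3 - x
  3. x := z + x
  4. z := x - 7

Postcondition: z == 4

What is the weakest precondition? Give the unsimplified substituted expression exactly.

post: z == 4
stmt 4: z := x - 7  -- replace 1 occurrence(s) of z with (x - 7)
  => ( x - 7 ) == 4
stmt 3: x := z + x  -- replace 1 occurrence(s) of x with (z + x)
  => ( ( z + x ) - 7 ) == 4
stmt 2: y := 3 - x  -- replace 0 occurrence(s) of y with (3 - x)
  => ( ( z + x ) - 7 ) == 4
stmt 1: x := 2 * 1  -- replace 1 occurrence(s) of x with (2 * 1)
  => ( ( z + ( 2 * 1 ) ) - 7 ) == 4

Answer: ( ( z + ( 2 * 1 ) ) - 7 ) == 4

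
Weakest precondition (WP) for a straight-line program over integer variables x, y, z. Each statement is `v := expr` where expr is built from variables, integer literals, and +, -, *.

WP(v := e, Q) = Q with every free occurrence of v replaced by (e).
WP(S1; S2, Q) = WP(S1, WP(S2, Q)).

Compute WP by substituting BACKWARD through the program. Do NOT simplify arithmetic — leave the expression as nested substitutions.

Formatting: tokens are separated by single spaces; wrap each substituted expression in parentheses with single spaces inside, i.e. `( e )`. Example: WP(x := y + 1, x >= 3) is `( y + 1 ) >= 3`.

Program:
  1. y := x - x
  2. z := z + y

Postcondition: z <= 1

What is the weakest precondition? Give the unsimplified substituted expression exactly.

Answer: ( z + ( x - x ) ) <= 1

Derivation:
post: z <= 1
stmt 2: z := z + y  -- replace 1 occurrence(s) of z with (z + y)
  => ( z + y ) <= 1
stmt 1: y := x - x  -- replace 1 occurrence(s) of y with (x - x)
  => ( z + ( x - x ) ) <= 1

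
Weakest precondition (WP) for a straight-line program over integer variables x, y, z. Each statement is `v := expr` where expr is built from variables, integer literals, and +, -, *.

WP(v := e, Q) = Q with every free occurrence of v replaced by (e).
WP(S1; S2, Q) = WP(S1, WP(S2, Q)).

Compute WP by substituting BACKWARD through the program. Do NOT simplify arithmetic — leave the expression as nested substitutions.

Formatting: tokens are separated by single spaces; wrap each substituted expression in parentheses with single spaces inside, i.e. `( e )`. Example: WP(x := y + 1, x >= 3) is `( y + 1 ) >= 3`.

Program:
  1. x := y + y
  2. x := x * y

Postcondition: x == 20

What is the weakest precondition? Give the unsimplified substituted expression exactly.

Answer: ( ( y + y ) * y ) == 20

Derivation:
post: x == 20
stmt 2: x := x * y  -- replace 1 occurrence(s) of x with (x * y)
  => ( x * y ) == 20
stmt 1: x := y + y  -- replace 1 occurrence(s) of x with (y + y)
  => ( ( y + y ) * y ) == 20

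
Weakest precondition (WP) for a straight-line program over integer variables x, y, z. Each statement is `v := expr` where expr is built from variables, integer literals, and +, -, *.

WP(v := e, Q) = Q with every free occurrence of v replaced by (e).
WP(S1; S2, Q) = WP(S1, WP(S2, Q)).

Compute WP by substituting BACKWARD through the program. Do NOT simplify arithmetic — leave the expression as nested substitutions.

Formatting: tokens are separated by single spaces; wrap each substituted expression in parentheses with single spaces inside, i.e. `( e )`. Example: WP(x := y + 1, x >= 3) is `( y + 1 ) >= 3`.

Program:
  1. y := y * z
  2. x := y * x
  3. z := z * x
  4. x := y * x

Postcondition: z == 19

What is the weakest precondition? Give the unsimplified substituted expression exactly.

Answer: ( z * ( ( y * z ) * x ) ) == 19

Derivation:
post: z == 19
stmt 4: x := y * x  -- replace 0 occurrence(s) of x with (y * x)
  => z == 19
stmt 3: z := z * x  -- replace 1 occurrence(s) of z with (z * x)
  => ( z * x ) == 19
stmt 2: x := y * x  -- replace 1 occurrence(s) of x with (y * x)
  => ( z * ( y * x ) ) == 19
stmt 1: y := y * z  -- replace 1 occurrence(s) of y with (y * z)
  => ( z * ( ( y * z ) * x ) ) == 19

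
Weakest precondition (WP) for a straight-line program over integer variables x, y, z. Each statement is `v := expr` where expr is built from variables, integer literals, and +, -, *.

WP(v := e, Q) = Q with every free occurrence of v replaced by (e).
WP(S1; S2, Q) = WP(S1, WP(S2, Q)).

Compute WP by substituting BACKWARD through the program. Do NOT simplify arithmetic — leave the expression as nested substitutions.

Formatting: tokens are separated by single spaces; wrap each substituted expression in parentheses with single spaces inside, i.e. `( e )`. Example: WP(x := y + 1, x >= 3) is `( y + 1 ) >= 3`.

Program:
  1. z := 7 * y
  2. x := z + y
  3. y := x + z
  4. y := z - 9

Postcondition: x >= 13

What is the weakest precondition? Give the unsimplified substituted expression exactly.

post: x >= 13
stmt 4: y := z - 9  -- replace 0 occurrence(s) of y with (z - 9)
  => x >= 13
stmt 3: y := x + z  -- replace 0 occurrence(s) of y with (x + z)
  => x >= 13
stmt 2: x := z + y  -- replace 1 occurrence(s) of x with (z + y)
  => ( z + y ) >= 13
stmt 1: z := 7 * y  -- replace 1 occurrence(s) of z with (7 * y)
  => ( ( 7 * y ) + y ) >= 13

Answer: ( ( 7 * y ) + y ) >= 13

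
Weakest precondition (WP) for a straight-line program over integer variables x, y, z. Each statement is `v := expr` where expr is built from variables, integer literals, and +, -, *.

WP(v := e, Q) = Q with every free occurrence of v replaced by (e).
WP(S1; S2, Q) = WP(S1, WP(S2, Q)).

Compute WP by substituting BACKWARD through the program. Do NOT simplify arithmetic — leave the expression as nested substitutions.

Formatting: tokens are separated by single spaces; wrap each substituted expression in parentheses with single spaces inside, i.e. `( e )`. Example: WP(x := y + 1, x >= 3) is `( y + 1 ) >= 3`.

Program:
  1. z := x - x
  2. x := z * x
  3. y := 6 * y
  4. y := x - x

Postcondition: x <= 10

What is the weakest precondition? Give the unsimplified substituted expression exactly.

post: x <= 10
stmt 4: y := x - x  -- replace 0 occurrence(s) of y with (x - x)
  => x <= 10
stmt 3: y := 6 * y  -- replace 0 occurrence(s) of y with (6 * y)
  => x <= 10
stmt 2: x := z * x  -- replace 1 occurrence(s) of x with (z * x)
  => ( z * x ) <= 10
stmt 1: z := x - x  -- replace 1 occurrence(s) of z with (x - x)
  => ( ( x - x ) * x ) <= 10

Answer: ( ( x - x ) * x ) <= 10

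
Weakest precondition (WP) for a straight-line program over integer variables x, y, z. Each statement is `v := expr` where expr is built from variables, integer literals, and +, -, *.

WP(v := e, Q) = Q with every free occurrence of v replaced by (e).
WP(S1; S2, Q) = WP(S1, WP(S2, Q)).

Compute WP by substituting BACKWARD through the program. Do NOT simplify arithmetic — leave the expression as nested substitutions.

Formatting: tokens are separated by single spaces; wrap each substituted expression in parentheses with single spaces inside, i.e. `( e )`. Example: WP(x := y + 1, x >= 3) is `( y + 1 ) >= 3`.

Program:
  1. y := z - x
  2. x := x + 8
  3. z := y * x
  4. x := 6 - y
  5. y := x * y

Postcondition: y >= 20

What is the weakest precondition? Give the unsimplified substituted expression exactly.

post: y >= 20
stmt 5: y := x * y  -- replace 1 occurrence(s) of y with (x * y)
  => ( x * y ) >= 20
stmt 4: x := 6 - y  -- replace 1 occurrence(s) of x with (6 - y)
  => ( ( 6 - y ) * y ) >= 20
stmt 3: z := y * x  -- replace 0 occurrence(s) of z with (y * x)
  => ( ( 6 - y ) * y ) >= 20
stmt 2: x := x + 8  -- replace 0 occurrence(s) of x with (x + 8)
  => ( ( 6 - y ) * y ) >= 20
stmt 1: y := z - x  -- replace 2 occurrence(s) of y with (z - x)
  => ( ( 6 - ( z - x ) ) * ( z - x ) ) >= 20

Answer: ( ( 6 - ( z - x ) ) * ( z - x ) ) >= 20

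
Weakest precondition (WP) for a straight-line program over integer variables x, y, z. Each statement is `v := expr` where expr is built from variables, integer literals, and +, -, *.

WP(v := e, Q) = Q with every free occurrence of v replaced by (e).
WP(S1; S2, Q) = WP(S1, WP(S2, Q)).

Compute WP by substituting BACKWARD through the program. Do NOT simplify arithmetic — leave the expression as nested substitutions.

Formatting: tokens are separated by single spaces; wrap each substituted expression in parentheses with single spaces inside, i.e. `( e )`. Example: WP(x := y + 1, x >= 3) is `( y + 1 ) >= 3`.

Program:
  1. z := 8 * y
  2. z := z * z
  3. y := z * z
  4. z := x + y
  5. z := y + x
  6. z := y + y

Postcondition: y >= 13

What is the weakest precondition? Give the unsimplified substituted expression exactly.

Answer: ( ( ( 8 * y ) * ( 8 * y ) ) * ( ( 8 * y ) * ( 8 * y ) ) ) >= 13

Derivation:
post: y >= 13
stmt 6: z := y + y  -- replace 0 occurrence(s) of z with (y + y)
  => y >= 13
stmt 5: z := y + x  -- replace 0 occurrence(s) of z with (y + x)
  => y >= 13
stmt 4: z := x + y  -- replace 0 occurrence(s) of z with (x + y)
  => y >= 13
stmt 3: y := z * z  -- replace 1 occurrence(s) of y with (z * z)
  => ( z * z ) >= 13
stmt 2: z := z * z  -- replace 2 occurrence(s) of z with (z * z)
  => ( ( z * z ) * ( z * z ) ) >= 13
stmt 1: z := 8 * y  -- replace 4 occurrence(s) of z with (8 * y)
  => ( ( ( 8 * y ) * ( 8 * y ) ) * ( ( 8 * y ) * ( 8 * y ) ) ) >= 13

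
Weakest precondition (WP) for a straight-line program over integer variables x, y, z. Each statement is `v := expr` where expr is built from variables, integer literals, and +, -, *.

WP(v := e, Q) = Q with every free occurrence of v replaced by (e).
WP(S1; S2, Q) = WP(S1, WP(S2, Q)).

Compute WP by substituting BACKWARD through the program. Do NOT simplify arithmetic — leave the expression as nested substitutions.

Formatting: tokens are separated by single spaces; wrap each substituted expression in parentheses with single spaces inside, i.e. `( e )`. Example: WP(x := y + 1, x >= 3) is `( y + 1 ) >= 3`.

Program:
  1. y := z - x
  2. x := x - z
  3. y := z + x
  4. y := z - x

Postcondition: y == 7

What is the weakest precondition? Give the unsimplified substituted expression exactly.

Answer: ( z - ( x - z ) ) == 7

Derivation:
post: y == 7
stmt 4: y := z - x  -- replace 1 occurrence(s) of y with (z - x)
  => ( z - x ) == 7
stmt 3: y := z + x  -- replace 0 occurrence(s) of y with (z + x)
  => ( z - x ) == 7
stmt 2: x := x - z  -- replace 1 occurrence(s) of x with (x - z)
  => ( z - ( x - z ) ) == 7
stmt 1: y := z - x  -- replace 0 occurrence(s) of y with (z - x)
  => ( z - ( x - z ) ) == 7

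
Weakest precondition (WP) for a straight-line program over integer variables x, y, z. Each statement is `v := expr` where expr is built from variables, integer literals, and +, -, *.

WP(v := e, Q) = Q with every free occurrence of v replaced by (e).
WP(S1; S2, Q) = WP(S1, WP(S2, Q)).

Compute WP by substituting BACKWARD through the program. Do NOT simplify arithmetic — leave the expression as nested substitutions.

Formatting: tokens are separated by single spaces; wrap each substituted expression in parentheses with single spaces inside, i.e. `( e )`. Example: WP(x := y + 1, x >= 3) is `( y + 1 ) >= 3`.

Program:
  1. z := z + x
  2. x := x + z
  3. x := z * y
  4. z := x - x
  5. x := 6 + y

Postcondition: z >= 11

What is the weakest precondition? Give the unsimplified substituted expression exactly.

Answer: ( ( ( z + x ) * y ) - ( ( z + x ) * y ) ) >= 11

Derivation:
post: z >= 11
stmt 5: x := 6 + y  -- replace 0 occurrence(s) of x with (6 + y)
  => z >= 11
stmt 4: z := x - x  -- replace 1 occurrence(s) of z with (x - x)
  => ( x - x ) >= 11
stmt 3: x := z * y  -- replace 2 occurrence(s) of x with (z * y)
  => ( ( z * y ) - ( z * y ) ) >= 11
stmt 2: x := x + z  -- replace 0 occurrence(s) of x with (x + z)
  => ( ( z * y ) - ( z * y ) ) >= 11
stmt 1: z := z + x  -- replace 2 occurrence(s) of z with (z + x)
  => ( ( ( z + x ) * y ) - ( ( z + x ) * y ) ) >= 11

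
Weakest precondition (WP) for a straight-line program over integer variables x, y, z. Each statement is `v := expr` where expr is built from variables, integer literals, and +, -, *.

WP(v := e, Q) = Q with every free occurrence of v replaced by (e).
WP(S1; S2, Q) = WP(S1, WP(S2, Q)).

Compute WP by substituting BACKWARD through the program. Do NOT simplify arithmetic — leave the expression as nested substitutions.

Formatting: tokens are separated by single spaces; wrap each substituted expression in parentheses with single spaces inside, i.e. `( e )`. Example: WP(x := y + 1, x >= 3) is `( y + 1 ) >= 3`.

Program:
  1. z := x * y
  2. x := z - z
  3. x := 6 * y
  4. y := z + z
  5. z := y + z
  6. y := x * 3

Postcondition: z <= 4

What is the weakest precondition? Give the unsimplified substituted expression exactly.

post: z <= 4
stmt 6: y := x * 3  -- replace 0 occurrence(s) of y with (x * 3)
  => z <= 4
stmt 5: z := y + z  -- replace 1 occurrence(s) of z with (y + z)
  => ( y + z ) <= 4
stmt 4: y := z + z  -- replace 1 occurrence(s) of y with (z + z)
  => ( ( z + z ) + z ) <= 4
stmt 3: x := 6 * y  -- replace 0 occurrence(s) of x with (6 * y)
  => ( ( z + z ) + z ) <= 4
stmt 2: x := z - z  -- replace 0 occurrence(s) of x with (z - z)
  => ( ( z + z ) + z ) <= 4
stmt 1: z := x * y  -- replace 3 occurrence(s) of z with (x * y)
  => ( ( ( x * y ) + ( x * y ) ) + ( x * y ) ) <= 4

Answer: ( ( ( x * y ) + ( x * y ) ) + ( x * y ) ) <= 4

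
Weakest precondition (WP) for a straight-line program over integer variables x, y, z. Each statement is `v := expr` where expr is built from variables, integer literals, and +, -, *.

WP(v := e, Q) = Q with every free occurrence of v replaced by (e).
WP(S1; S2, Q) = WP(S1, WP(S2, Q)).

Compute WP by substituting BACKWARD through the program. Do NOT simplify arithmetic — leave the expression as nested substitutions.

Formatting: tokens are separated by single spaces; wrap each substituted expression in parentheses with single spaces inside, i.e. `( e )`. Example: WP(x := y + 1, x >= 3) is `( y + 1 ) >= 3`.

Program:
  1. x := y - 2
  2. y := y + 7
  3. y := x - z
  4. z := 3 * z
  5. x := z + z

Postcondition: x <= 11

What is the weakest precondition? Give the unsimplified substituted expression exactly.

post: x <= 11
stmt 5: x := z + z  -- replace 1 occurrence(s) of x with (z + z)
  => ( z + z ) <= 11
stmt 4: z := 3 * z  -- replace 2 occurrence(s) of z with (3 * z)
  => ( ( 3 * z ) + ( 3 * z ) ) <= 11
stmt 3: y := x - z  -- replace 0 occurrence(s) of y with (x - z)
  => ( ( 3 * z ) + ( 3 * z ) ) <= 11
stmt 2: y := y + 7  -- replace 0 occurrence(s) of y with (y + 7)
  => ( ( 3 * z ) + ( 3 * z ) ) <= 11
stmt 1: x := y - 2  -- replace 0 occurrence(s) of x with (y - 2)
  => ( ( 3 * z ) + ( 3 * z ) ) <= 11

Answer: ( ( 3 * z ) + ( 3 * z ) ) <= 11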